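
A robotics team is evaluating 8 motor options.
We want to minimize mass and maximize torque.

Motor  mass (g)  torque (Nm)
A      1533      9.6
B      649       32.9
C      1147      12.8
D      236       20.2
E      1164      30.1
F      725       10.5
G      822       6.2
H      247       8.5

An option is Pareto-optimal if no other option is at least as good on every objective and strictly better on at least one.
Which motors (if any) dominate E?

B

B: mass 649≤1164, torque 32.9≥30.1 — dominates E.
Others (A, C, D, F, G, H) are each worse than E on at least one objective.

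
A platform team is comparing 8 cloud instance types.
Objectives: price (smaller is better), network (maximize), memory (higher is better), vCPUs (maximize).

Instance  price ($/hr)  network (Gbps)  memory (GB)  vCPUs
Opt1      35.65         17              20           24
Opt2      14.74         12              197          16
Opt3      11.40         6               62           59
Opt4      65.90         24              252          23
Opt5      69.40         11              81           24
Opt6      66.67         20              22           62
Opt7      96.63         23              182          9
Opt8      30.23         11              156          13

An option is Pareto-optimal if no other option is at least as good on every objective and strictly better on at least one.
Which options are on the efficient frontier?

Opt1, Opt2, Opt3, Opt4, Opt5, Opt6

Opt1: not dominated.
Opt2: not dominated.
Opt3: not dominated (best price).
Opt4: not dominated (best network).
Opt5: not dominated.
Opt6: not dominated (best vCPUs).
Opt7: dominated by Opt4 (price 65.90≤96.63, network 24≥23, memory 252≥182, vCPUs 23≥9).
Opt8: dominated by Opt2 (price 14.74≤30.23, network 12≥11, memory 197≥156, vCPUs 16≥13).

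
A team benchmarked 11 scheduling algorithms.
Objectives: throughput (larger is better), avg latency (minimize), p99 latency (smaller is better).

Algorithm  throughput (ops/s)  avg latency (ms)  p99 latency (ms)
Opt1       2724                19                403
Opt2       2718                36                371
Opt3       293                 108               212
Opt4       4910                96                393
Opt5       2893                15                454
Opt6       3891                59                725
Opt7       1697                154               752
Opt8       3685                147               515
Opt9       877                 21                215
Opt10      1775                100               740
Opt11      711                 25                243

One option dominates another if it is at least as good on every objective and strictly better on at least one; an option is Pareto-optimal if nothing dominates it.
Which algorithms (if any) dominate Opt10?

Opt1, Opt2, Opt4, Opt5, Opt6

Opt1: throughput 2724≥1775, avg latency 19≤100, p99 latency 403≤740 — dominates Opt10.
Opt2: throughput 2718≥1775, avg latency 36≤100, p99 latency 371≤740 — dominates Opt10.
Opt4: throughput 4910≥1775, avg latency 96≤100, p99 latency 393≤740 — dominates Opt10.
Opt5: throughput 2893≥1775, avg latency 15≤100, p99 latency 454≤740 — dominates Opt10.
Opt6: throughput 3891≥1775, avg latency 59≤100, p99 latency 725≤740 — dominates Opt10.
Others (Opt3, Opt7, Opt8, Opt9, Opt11) are each worse than Opt10 on at least one objective.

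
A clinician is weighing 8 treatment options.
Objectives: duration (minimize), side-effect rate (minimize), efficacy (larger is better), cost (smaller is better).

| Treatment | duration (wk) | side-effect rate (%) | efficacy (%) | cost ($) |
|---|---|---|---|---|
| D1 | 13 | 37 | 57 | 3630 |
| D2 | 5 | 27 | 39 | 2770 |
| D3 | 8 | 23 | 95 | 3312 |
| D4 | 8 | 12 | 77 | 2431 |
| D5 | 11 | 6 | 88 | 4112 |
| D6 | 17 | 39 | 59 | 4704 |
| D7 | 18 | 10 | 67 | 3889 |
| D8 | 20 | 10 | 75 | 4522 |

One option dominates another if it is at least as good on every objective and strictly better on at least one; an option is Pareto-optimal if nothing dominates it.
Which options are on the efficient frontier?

D1: dominated by D3 (duration 8≤13, side-effect rate 23≤37, efficacy 95≥57, cost 3312≤3630).
D2: not dominated (best duration).
D3: not dominated (best efficacy).
D4: not dominated (best cost).
D5: not dominated (best side-effect rate).
D6: dominated by D3 (duration 8≤17, side-effect rate 23≤39, efficacy 95≥59, cost 3312≤4704).
D7: not dominated.
D8: dominated by D5 (duration 11≤20, side-effect rate 6≤10, efficacy 88≥75, cost 4112≤4522).

D2, D3, D4, D5, D7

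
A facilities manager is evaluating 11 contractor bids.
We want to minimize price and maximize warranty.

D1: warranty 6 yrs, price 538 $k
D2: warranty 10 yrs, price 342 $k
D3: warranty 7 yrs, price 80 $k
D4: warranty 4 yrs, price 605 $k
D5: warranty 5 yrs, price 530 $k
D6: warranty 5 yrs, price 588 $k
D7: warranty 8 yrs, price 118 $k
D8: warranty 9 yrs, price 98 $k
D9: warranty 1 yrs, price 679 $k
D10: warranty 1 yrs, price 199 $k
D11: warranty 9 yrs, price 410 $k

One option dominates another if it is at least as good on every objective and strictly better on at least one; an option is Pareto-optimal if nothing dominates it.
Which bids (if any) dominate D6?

D1, D2, D3, D5, D7, D8, D11

D1: warranty 6≥5, price 538≤588 — dominates D6.
D2: warranty 10≥5, price 342≤588 — dominates D6.
D3: warranty 7≥5, price 80≤588 — dominates D6.
D5: warranty 5≥5, price 530≤588 — dominates D6.
D7: warranty 8≥5, price 118≤588 — dominates D6.
D8: warranty 9≥5, price 98≤588 — dominates D6.
D11: warranty 9≥5, price 410≤588 — dominates D6.
Others (D4, D9, D10) are each worse than D6 on at least one objective.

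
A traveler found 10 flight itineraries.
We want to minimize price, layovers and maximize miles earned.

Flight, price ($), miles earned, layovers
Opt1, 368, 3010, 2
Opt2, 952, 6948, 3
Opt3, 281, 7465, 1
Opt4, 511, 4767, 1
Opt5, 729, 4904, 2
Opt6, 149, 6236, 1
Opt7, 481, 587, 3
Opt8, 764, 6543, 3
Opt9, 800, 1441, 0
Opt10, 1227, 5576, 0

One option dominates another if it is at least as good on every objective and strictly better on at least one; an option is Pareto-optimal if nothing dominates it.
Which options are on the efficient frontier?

Opt3, Opt6, Opt9, Opt10

Opt1: dominated by Opt3 (price 281≤368, miles earned 7465≥3010, layovers 1≤2).
Opt2: dominated by Opt3 (price 281≤952, miles earned 7465≥6948, layovers 1≤3).
Opt3: not dominated (best miles earned).
Opt4: dominated by Opt3 (price 281≤511, miles earned 7465≥4767, layovers 1≤1).
Opt5: dominated by Opt3 (price 281≤729, miles earned 7465≥4904, layovers 1≤2).
Opt6: not dominated (best price).
Opt7: dominated by Opt1 (price 368≤481, miles earned 3010≥587, layovers 2≤3).
Opt8: dominated by Opt3 (price 281≤764, miles earned 7465≥6543, layovers 1≤3).
Opt9: not dominated.
Opt10: not dominated.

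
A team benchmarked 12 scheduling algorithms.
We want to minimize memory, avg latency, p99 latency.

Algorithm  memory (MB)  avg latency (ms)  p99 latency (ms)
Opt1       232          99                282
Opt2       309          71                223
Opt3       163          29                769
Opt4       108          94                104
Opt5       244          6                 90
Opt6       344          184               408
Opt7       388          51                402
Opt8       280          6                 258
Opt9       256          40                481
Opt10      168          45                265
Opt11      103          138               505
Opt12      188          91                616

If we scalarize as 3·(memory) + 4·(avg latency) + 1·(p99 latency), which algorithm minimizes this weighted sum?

Opt4

Opt1: 3·232 + 4·99 + 1·282 = 1374
Opt2: 3·309 + 4·71 + 1·223 = 1434
Opt3: 3·163 + 4·29 + 1·769 = 1374
Opt4: 3·108 + 4·94 + 1·104 = 804
Opt5: 3·244 + 4·6 + 1·90 = 846
Opt6: 3·344 + 4·184 + 1·408 = 2176
Opt7: 3·388 + 4·51 + 1·402 = 1770
Opt8: 3·280 + 4·6 + 1·258 = 1122
Opt9: 3·256 + 4·40 + 1·481 = 1409
Opt10: 3·168 + 4·45 + 1·265 = 949
Opt11: 3·103 + 4·138 + 1·505 = 1366
Opt12: 3·188 + 4·91 + 1·616 = 1544
Lowest: Opt4 at 804.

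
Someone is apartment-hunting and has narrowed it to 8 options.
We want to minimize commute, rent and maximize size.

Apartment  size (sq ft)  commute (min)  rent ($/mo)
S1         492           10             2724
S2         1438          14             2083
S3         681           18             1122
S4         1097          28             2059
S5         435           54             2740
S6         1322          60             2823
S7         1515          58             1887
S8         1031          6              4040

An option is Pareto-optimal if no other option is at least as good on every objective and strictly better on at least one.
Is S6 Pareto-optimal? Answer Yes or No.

No

S2 vs S6: size 1438≥1322, commute 14≤60, rent 2083≤2823 — S2 is at least as good on every objective and strictly better on at least one, so S2 dominates S6.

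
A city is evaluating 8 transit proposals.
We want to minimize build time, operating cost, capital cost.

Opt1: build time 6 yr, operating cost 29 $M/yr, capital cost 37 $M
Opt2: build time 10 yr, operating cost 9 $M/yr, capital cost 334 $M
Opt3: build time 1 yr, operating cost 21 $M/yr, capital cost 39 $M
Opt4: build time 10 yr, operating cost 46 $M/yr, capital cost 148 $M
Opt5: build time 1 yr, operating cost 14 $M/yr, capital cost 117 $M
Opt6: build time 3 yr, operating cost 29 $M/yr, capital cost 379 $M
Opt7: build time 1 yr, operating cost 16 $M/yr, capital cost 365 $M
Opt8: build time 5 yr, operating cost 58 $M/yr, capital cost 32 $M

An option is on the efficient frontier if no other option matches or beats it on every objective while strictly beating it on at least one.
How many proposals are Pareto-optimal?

5

Opt1: not dominated.
Opt2: not dominated (best operating cost).
Opt3: not dominated.
Opt4: dominated by Opt1 (build time 6≤10, operating cost 29≤46, capital cost 37≤148).
Opt5: not dominated.
Opt6: dominated by Opt3 (build time 1≤3, operating cost 21≤29, capital cost 39≤379).
Opt7: dominated by Opt5 (build time 1≤1, operating cost 14≤16, capital cost 117≤365).
Opt8: not dominated (best capital cost).
Pareto-optimal: Opt1, Opt2, Opt3, Opt5, Opt8 → 5.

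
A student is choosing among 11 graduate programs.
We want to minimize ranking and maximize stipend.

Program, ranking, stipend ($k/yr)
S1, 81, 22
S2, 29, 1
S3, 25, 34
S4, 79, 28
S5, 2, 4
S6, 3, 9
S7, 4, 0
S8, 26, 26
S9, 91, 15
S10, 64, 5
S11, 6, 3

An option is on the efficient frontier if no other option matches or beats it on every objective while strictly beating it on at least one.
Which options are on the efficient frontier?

S1: dominated by S3 (ranking 25≤81, stipend 34≥22).
S2: dominated by S3 (ranking 25≤29, stipend 34≥1).
S3: not dominated (best stipend).
S4: dominated by S3 (ranking 25≤79, stipend 34≥28).
S5: not dominated (best ranking).
S6: not dominated.
S7: dominated by S5 (ranking 2≤4, stipend 4≥0).
S8: dominated by S3 (ranking 25≤26, stipend 34≥26).
S9: dominated by S1 (ranking 81≤91, stipend 22≥15).
S10: dominated by S3 (ranking 25≤64, stipend 34≥5).
S11: dominated by S5 (ranking 2≤6, stipend 4≥3).

S3, S5, S6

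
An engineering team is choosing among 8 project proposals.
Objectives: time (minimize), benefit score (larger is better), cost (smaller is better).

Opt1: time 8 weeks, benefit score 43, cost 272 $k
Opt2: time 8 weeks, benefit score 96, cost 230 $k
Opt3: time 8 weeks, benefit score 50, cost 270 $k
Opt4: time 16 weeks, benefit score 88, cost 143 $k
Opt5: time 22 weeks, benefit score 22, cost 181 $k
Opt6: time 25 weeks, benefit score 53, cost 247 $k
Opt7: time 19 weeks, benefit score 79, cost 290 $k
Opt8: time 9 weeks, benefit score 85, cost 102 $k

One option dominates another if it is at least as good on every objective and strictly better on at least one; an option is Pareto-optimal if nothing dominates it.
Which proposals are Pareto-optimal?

Opt2, Opt4, Opt8

Opt1: dominated by Opt2 (time 8≤8, benefit score 96≥43, cost 230≤272).
Opt2: not dominated (best benefit score).
Opt3: dominated by Opt2 (time 8≤8, benefit score 96≥50, cost 230≤270).
Opt4: not dominated.
Opt5: dominated by Opt4 (time 16≤22, benefit score 88≥22, cost 143≤181).
Opt6: dominated by Opt2 (time 8≤25, benefit score 96≥53, cost 230≤247).
Opt7: dominated by Opt2 (time 8≤19, benefit score 96≥79, cost 230≤290).
Opt8: not dominated (best cost).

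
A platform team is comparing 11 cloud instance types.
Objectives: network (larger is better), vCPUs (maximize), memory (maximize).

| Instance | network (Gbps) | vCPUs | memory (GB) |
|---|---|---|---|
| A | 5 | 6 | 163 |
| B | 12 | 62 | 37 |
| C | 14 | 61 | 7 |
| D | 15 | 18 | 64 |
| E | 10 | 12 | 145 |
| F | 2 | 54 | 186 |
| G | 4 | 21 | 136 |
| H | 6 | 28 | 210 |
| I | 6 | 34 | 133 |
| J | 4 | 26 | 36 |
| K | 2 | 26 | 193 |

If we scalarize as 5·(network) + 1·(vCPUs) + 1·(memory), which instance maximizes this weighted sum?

A: 5·5 + 1·6 + 1·163 = 194
B: 5·12 + 1·62 + 1·37 = 159
C: 5·14 + 1·61 + 1·7 = 138
D: 5·15 + 1·18 + 1·64 = 157
E: 5·10 + 1·12 + 1·145 = 207
F: 5·2 + 1·54 + 1·186 = 250
G: 5·4 + 1·21 + 1·136 = 177
H: 5·6 + 1·28 + 1·210 = 268
I: 5·6 + 1·34 + 1·133 = 197
J: 5·4 + 1·26 + 1·36 = 82
K: 5·2 + 1·26 + 1·193 = 229
Highest: H at 268.

H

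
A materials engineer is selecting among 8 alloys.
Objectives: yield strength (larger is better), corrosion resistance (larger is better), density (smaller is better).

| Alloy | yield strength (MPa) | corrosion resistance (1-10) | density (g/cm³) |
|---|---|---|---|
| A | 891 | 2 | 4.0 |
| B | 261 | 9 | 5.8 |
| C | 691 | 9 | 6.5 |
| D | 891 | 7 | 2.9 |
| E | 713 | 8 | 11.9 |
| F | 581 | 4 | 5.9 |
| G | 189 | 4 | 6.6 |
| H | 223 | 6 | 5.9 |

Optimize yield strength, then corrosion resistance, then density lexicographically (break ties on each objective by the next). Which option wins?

First maximize yield strength: best is 891, kept {A, D}.
Then maximize corrosion resistance: best is 7, kept {D}.

D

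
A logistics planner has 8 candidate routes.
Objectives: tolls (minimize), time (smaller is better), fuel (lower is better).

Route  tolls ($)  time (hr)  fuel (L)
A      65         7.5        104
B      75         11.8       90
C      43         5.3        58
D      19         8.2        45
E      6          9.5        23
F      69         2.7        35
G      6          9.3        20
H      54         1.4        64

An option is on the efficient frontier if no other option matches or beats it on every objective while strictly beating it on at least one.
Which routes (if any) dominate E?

G

G: tolls 6≤6, time 9.3≤9.5, fuel 20≤23 — dominates E.
Others (A, B, C, D, F, H) are each worse than E on at least one objective.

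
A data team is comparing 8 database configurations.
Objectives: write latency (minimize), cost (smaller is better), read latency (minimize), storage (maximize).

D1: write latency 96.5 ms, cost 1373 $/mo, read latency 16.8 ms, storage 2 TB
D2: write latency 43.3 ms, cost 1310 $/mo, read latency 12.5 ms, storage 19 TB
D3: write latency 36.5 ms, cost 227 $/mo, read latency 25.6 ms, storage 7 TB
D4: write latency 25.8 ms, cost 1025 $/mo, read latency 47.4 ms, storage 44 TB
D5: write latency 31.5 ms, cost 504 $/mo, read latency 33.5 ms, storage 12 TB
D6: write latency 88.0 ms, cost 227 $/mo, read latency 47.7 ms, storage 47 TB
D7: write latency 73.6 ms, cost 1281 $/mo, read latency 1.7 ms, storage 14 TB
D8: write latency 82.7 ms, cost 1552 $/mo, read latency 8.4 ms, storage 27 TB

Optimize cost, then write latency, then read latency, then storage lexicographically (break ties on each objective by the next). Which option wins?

D3

First minimize cost: best is 227, kept {D3, D6}.
Then minimize write latency: best is 36.5, kept {D3}.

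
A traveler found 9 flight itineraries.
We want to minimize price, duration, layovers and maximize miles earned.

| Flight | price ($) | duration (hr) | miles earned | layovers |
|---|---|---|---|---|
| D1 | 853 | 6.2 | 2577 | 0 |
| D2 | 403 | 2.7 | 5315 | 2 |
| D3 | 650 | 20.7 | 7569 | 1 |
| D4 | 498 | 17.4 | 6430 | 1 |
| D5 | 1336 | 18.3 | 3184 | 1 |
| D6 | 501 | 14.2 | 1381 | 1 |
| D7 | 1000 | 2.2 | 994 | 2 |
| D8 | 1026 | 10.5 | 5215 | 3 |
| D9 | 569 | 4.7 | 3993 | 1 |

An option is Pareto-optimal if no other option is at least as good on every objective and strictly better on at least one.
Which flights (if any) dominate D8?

D2

D2: price 403≤1026, duration 2.7≤10.5, miles earned 5315≥5215, layovers 2≤3 — dominates D8.
Others (D1, D3, D4, D5, D6, D7, D9) are each worse than D8 on at least one objective.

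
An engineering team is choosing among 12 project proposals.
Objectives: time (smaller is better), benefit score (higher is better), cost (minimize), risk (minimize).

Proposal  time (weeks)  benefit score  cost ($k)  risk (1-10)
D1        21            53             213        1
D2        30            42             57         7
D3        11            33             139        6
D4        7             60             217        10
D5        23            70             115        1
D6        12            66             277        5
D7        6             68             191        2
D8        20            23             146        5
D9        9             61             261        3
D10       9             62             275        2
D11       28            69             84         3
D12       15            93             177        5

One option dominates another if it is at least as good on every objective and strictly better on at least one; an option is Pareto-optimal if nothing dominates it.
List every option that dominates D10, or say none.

D7: time 6≤9, benefit score 68≥62, cost 191≤275, risk 2≤2 — dominates D10.
Others (D1, D2, D3, D4, D5, D6, D8, D9, D11, D12) are each worse than D10 on at least one objective.

D7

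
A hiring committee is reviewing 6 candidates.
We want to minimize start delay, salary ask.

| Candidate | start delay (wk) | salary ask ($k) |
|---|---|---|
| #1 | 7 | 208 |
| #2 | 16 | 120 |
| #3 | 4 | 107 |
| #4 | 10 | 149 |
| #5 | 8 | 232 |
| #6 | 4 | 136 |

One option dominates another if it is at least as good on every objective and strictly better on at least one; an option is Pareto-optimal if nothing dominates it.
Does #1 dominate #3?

No

#1 vs #3: #1 is worse on start delay (7 vs 4), so it does not dominate #3.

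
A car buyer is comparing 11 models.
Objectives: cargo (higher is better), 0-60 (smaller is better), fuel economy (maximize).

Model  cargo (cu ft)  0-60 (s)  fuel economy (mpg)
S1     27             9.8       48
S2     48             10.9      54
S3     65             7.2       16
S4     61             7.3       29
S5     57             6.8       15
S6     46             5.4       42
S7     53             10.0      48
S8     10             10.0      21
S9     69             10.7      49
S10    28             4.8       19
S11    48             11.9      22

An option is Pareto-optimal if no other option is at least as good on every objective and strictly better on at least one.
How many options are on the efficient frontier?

S1: not dominated.
S2: not dominated (best fuel economy).
S3: not dominated.
S4: not dominated.
S5: not dominated.
S6: not dominated.
S7: not dominated.
S8: dominated by S1 (cargo 27≥10, 0-60 9.8≤10.0, fuel economy 48≥21).
S9: not dominated (best cargo).
S10: not dominated (best 0-60).
S11: dominated by S2 (cargo 48≥48, 0-60 10.9≤11.9, fuel economy 54≥22).
Pareto-optimal: S1, S2, S3, S4, S5, S6, S7, S9, S10 → 9.

9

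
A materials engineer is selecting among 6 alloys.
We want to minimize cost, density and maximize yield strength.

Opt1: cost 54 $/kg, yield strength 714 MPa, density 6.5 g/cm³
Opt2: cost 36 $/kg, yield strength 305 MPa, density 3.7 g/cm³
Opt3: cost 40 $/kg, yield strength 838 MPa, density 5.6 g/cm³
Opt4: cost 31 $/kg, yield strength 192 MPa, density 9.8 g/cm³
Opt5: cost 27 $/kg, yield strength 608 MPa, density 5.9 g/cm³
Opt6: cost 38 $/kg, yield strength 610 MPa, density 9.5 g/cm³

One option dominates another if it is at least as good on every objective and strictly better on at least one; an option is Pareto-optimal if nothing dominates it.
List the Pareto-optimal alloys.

Opt1: dominated by Opt3 (cost 40≤54, yield strength 838≥714, density 5.6≤6.5).
Opt2: not dominated (best density).
Opt3: not dominated (best yield strength).
Opt4: dominated by Opt5 (cost 27≤31, yield strength 608≥192, density 5.9≤9.8).
Opt5: not dominated (best cost).
Opt6: not dominated.

Opt2, Opt3, Opt5, Opt6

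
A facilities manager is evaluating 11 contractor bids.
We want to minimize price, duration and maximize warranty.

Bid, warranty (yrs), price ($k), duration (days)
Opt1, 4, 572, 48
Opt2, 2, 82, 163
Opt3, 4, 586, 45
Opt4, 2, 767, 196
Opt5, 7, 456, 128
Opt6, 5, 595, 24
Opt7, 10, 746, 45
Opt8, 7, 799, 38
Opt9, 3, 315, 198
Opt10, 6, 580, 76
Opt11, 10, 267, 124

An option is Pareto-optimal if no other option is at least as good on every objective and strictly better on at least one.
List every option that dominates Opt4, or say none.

Opt1, Opt2, Opt3, Opt5, Opt6, Opt7, Opt10, Opt11

Opt1: warranty 4≥2, price 572≤767, duration 48≤196 — dominates Opt4.
Opt2: warranty 2≥2, price 82≤767, duration 163≤196 — dominates Opt4.
Opt3: warranty 4≥2, price 586≤767, duration 45≤196 — dominates Opt4.
Opt5: warranty 7≥2, price 456≤767, duration 128≤196 — dominates Opt4.
Opt6: warranty 5≥2, price 595≤767, duration 24≤196 — dominates Opt4.
Opt7: warranty 10≥2, price 746≤767, duration 45≤196 — dominates Opt4.
Opt10: warranty 6≥2, price 580≤767, duration 76≤196 — dominates Opt4.
Opt11: warranty 10≥2, price 267≤767, duration 124≤196 — dominates Opt4.
Others (Opt8, Opt9) are each worse than Opt4 on at least one objective.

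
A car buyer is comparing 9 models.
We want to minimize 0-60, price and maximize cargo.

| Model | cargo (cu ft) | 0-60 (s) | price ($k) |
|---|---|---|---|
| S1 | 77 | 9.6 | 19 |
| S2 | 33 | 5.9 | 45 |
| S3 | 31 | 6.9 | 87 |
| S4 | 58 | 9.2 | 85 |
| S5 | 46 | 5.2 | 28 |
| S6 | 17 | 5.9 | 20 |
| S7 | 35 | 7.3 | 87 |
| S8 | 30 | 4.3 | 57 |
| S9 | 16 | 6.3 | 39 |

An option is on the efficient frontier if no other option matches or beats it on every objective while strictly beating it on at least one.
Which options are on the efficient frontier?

S1: not dominated (best cargo).
S2: dominated by S5 (cargo 46≥33, 0-60 5.2≤5.9, price 28≤45).
S3: dominated by S2 (cargo 33≥31, 0-60 5.9≤6.9, price 45≤87).
S4: not dominated.
S5: not dominated.
S6: not dominated.
S7: dominated by S5 (cargo 46≥35, 0-60 5.2≤7.3, price 28≤87).
S8: not dominated (best 0-60).
S9: dominated by S5 (cargo 46≥16, 0-60 5.2≤6.3, price 28≤39).

S1, S4, S5, S6, S8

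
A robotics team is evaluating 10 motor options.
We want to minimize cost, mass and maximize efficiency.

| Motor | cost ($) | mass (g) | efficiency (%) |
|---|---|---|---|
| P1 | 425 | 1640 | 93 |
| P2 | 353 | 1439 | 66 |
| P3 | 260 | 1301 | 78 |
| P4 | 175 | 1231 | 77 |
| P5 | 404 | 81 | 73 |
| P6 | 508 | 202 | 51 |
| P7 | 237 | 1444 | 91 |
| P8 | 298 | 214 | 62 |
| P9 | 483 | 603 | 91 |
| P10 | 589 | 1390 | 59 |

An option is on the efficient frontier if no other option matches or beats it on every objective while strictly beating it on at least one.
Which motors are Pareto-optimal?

P1, P3, P4, P5, P7, P8, P9

P1: not dominated (best efficiency).
P2: dominated by P3 (cost 260≤353, mass 1301≤1439, efficiency 78≥66).
P3: not dominated.
P4: not dominated (best cost).
P5: not dominated (best mass).
P6: dominated by P5 (cost 404≤508, mass 81≤202, efficiency 73≥51).
P7: not dominated.
P8: not dominated.
P9: not dominated.
P10: dominated by P3 (cost 260≤589, mass 1301≤1390, efficiency 78≥59).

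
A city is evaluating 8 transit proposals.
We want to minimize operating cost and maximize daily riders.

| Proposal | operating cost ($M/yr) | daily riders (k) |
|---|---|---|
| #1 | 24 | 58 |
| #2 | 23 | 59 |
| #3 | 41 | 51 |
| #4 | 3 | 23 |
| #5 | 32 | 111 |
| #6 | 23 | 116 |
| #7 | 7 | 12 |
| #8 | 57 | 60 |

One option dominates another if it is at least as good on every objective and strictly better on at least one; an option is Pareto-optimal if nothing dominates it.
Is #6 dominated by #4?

No

#4 vs #6: #4 is worse on daily riders (23 vs 116), so it does not dominate #6.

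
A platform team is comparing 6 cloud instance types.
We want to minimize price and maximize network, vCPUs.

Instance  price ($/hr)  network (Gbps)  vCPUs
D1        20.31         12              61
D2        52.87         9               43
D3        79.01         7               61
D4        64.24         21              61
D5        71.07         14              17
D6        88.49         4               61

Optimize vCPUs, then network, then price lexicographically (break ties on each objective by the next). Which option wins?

First maximize vCPUs: best is 61, kept {D1, D3, D4, D6}.
Then maximize network: best is 21, kept {D4}.

D4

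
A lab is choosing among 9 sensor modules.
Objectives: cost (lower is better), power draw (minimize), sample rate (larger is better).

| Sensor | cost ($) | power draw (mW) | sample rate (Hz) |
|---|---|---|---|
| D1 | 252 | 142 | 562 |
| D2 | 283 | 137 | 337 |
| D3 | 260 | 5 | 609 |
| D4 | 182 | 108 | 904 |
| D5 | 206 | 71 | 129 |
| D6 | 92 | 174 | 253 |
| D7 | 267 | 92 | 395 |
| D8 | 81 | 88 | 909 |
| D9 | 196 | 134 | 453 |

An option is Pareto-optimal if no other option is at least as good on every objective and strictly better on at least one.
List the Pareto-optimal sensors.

D3, D5, D8

D1: dominated by D4 (cost 182≤252, power draw 108≤142, sample rate 904≥562).
D2: dominated by D3 (cost 260≤283, power draw 5≤137, sample rate 609≥337).
D3: not dominated (best power draw).
D4: dominated by D8 (cost 81≤182, power draw 88≤108, sample rate 909≥904).
D5: not dominated.
D6: dominated by D8 (cost 81≤92, power draw 88≤174, sample rate 909≥253).
D7: dominated by D3 (cost 260≤267, power draw 5≤92, sample rate 609≥395).
D8: not dominated (best cost).
D9: dominated by D4 (cost 182≤196, power draw 108≤134, sample rate 904≥453).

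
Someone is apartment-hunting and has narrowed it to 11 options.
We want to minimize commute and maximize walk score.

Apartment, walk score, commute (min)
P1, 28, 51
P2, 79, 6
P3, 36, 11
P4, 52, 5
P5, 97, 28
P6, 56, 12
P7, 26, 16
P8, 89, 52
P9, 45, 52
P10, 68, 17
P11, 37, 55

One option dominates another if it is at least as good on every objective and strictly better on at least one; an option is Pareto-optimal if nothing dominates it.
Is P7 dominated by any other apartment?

P2 vs P7: walk score 79≥26, commute 6≤16 — P2 is at least as good on every objective and strictly better on at least one, so P2 dominates P7.

Yes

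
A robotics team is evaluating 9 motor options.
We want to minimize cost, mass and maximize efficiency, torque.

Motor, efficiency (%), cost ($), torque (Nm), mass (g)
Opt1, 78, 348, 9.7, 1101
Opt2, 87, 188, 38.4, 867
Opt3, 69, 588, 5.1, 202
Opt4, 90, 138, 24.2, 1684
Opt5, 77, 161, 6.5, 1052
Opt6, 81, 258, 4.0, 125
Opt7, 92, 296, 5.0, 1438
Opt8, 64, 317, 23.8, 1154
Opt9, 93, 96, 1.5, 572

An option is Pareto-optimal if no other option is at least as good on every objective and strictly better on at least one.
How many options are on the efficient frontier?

7

Opt1: dominated by Opt2 (efficiency 87≥78, cost 188≤348, torque 38.4≥9.7, mass 867≤1101).
Opt2: not dominated (best torque).
Opt3: not dominated.
Opt4: not dominated.
Opt5: not dominated.
Opt6: not dominated (best mass).
Opt7: not dominated.
Opt8: dominated by Opt2 (efficiency 87≥64, cost 188≤317, torque 38.4≥23.8, mass 867≤1154).
Opt9: not dominated (best efficiency).
Pareto-optimal: Opt2, Opt3, Opt4, Opt5, Opt6, Opt7, Opt9 → 7.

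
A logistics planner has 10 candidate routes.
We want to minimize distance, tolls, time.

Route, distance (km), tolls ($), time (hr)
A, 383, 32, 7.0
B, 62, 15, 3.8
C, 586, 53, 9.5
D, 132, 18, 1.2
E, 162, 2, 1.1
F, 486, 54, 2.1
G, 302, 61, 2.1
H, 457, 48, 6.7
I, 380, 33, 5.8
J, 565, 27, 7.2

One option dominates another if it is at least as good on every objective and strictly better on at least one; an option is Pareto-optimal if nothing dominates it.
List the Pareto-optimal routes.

A: dominated by B (distance 62≤383, tolls 15≤32, time 3.8≤7.0).
B: not dominated (best distance).
C: dominated by A (distance 383≤586, tolls 32≤53, time 7.0≤9.5).
D: not dominated.
E: not dominated (best tolls).
F: dominated by D (distance 132≤486, tolls 18≤54, time 1.2≤2.1).
G: dominated by D (distance 132≤302, tolls 18≤61, time 1.2≤2.1).
H: dominated by B (distance 62≤457, tolls 15≤48, time 3.8≤6.7).
I: dominated by B (distance 62≤380, tolls 15≤33, time 3.8≤5.8).
J: dominated by B (distance 62≤565, tolls 15≤27, time 3.8≤7.2).

B, D, E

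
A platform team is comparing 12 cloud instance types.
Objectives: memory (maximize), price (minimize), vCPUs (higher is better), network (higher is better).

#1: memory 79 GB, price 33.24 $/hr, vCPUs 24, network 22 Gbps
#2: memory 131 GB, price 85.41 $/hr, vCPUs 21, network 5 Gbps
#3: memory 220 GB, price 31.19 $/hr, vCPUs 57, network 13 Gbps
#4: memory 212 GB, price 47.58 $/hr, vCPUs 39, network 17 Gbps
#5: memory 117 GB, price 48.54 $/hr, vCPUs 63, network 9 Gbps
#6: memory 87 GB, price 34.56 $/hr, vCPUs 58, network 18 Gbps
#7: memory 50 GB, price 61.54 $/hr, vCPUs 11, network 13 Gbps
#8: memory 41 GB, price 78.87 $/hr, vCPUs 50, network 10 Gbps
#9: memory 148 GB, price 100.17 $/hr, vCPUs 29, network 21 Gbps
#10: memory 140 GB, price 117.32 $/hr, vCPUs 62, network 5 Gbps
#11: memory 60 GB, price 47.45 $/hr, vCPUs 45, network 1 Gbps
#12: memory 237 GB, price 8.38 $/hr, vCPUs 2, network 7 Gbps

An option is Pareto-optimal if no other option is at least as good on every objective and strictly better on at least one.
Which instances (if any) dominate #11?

#3, #6

#3: memory 220≥60, price 31.19≤47.45, vCPUs 57≥45, network 13≥1 — dominates #11.
#6: memory 87≥60, price 34.56≤47.45, vCPUs 58≥45, network 18≥1 — dominates #11.
Others (#1, #2, #4, #5, #7, #8, #9, #10, #12) are each worse than #11 on at least one objective.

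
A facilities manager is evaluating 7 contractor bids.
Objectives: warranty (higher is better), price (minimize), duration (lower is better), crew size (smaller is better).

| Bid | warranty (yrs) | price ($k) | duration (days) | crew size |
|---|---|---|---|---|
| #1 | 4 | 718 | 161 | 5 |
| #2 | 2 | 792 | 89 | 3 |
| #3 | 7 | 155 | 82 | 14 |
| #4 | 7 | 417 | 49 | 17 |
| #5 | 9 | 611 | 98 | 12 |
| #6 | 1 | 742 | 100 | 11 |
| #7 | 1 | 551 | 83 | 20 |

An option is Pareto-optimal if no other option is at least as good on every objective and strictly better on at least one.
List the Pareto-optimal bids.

#1: not dominated.
#2: not dominated (best crew size).
#3: not dominated (best price).
#4: not dominated (best duration).
#5: not dominated (best warranty).
#6: not dominated.
#7: dominated by #3 (warranty 7≥1, price 155≤551, duration 82≤83, crew size 14≤20).

#1, #2, #3, #4, #5, #6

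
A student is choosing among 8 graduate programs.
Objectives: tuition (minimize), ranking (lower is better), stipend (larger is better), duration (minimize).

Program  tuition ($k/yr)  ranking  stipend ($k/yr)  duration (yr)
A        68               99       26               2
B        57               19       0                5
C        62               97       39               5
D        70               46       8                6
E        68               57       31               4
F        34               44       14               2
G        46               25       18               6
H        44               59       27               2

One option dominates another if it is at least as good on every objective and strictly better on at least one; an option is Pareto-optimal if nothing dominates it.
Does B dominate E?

B vs E: B is worse on stipend (0 vs 31), so it does not dominate E.

No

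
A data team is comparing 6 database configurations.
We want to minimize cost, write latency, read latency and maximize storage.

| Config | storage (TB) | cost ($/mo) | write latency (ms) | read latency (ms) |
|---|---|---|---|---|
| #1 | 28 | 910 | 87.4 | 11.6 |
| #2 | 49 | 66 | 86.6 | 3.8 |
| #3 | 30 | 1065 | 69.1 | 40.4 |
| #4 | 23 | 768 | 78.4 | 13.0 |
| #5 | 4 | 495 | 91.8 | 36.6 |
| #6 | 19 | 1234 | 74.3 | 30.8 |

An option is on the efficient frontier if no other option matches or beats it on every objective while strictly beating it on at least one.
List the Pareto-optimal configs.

#1: dominated by #2 (storage 49≥28, cost 66≤910, write latency 86.6≤87.4, read latency 3.8≤11.6).
#2: not dominated (best storage).
#3: not dominated (best write latency).
#4: not dominated.
#5: dominated by #2 (storage 49≥4, cost 66≤495, write latency 86.6≤91.8, read latency 3.8≤36.6).
#6: not dominated.

#2, #3, #4, #6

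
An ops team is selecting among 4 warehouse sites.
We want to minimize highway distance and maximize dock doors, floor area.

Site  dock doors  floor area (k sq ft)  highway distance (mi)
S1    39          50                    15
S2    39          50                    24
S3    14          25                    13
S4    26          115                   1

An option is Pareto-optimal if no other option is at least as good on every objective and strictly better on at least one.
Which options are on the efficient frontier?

S1: not dominated.
S2: dominated by S1 (dock doors 39≥39, floor area 50≥50, highway distance 15≤24).
S3: dominated by S4 (dock doors 26≥14, floor area 115≥25, highway distance 1≤13).
S4: not dominated (best floor area).

S1, S4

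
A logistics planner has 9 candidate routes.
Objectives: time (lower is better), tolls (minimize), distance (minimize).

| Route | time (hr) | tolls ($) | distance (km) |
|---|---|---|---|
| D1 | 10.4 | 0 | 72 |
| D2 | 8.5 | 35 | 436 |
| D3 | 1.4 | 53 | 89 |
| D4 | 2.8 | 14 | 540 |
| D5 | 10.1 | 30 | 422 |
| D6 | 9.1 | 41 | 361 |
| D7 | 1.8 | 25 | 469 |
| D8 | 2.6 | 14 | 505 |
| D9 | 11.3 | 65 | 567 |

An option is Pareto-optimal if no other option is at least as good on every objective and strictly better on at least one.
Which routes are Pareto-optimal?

D1, D2, D3, D5, D6, D7, D8

D1: not dominated (best tolls).
D2: not dominated.
D3: not dominated (best time).
D4: dominated by D8 (time 2.6≤2.8, tolls 14≤14, distance 505≤540).
D5: not dominated.
D6: not dominated.
D7: not dominated.
D8: not dominated.
D9: dominated by D1 (time 10.4≤11.3, tolls 0≤65, distance 72≤567).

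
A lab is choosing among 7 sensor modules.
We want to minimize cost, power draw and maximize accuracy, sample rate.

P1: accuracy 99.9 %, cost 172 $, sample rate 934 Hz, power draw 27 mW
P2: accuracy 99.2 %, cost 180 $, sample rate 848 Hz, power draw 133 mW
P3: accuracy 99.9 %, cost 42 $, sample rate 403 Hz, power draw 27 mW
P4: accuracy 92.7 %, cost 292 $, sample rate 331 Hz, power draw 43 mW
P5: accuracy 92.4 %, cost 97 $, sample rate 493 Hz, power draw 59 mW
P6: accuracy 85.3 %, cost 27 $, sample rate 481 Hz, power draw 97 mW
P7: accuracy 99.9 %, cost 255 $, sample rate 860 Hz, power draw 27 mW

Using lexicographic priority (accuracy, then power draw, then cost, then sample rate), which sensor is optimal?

First maximize accuracy: best is 99.9, kept {P1, P3, P7}.
Then minimize power draw: best is 27, kept {P1, P3, P7}.
Then minimize cost: best is 42, kept {P3}.

P3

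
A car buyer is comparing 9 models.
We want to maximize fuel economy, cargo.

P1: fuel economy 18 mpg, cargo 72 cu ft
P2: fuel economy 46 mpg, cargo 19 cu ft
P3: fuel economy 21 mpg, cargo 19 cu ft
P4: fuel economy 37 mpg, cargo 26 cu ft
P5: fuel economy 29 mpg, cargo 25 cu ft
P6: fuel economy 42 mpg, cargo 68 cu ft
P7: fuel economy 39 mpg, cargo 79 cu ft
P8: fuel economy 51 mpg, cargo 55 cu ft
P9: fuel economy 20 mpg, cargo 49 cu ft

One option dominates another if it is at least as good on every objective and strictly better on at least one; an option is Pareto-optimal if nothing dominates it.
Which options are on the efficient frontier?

P6, P7, P8

P1: dominated by P7 (fuel economy 39≥18, cargo 79≥72).
P2: dominated by P8 (fuel economy 51≥46, cargo 55≥19).
P3: dominated by P2 (fuel economy 46≥21, cargo 19≥19).
P4: dominated by P6 (fuel economy 42≥37, cargo 68≥26).
P5: dominated by P4 (fuel economy 37≥29, cargo 26≥25).
P6: not dominated.
P7: not dominated (best cargo).
P8: not dominated (best fuel economy).
P9: dominated by P6 (fuel economy 42≥20, cargo 68≥49).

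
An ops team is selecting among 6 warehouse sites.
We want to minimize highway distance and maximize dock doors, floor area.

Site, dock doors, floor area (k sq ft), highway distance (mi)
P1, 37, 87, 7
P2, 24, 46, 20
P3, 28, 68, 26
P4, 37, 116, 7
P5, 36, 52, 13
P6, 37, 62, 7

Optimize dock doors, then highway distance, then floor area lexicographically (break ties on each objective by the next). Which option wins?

First maximize dock doors: best is 37, kept {P1, P4, P6}.
Then minimize highway distance: best is 7, kept {P1, P4, P6}.
Then maximize floor area: best is 116, kept {P4}.

P4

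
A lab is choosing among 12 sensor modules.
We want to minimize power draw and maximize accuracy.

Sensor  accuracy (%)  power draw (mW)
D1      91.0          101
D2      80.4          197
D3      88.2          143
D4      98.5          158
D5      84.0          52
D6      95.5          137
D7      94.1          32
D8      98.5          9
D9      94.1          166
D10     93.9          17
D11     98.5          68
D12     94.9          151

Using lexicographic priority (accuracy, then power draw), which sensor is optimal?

D8

First maximize accuracy: best is 98.5, kept {D4, D8, D11}.
Then minimize power draw: best is 9, kept {D8}.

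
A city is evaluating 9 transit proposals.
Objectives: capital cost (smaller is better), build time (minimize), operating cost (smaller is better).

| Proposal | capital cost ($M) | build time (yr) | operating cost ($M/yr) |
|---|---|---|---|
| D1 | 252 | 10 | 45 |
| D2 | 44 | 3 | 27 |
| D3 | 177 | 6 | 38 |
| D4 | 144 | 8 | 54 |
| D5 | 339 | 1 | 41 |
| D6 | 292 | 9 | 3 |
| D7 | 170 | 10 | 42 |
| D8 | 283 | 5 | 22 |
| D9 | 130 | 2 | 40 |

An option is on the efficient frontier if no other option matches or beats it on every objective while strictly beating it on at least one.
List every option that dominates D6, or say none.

none

D1: worse on build time (10 vs 9).
D2: worse on operating cost (27 vs 3).
D3: worse on operating cost (38 vs 3).
D4: worse on operating cost (54 vs 3).
D5: worse on capital cost (339 vs 292).
D7: worse on build time (10 vs 9).
D8: worse on operating cost (22 vs 3).
D9: worse on operating cost (40 vs 3).
No option dominates D6.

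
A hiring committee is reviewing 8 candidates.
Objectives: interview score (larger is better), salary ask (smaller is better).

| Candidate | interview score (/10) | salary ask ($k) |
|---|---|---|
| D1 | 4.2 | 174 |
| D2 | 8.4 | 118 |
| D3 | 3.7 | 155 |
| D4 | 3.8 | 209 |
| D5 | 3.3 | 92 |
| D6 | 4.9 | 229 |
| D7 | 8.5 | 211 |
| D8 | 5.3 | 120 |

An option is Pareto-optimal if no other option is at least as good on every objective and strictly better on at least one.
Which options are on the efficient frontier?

D1: dominated by D2 (interview score 8.4≥4.2, salary ask 118≤174).
D2: not dominated.
D3: dominated by D2 (interview score 8.4≥3.7, salary ask 118≤155).
D4: dominated by D1 (interview score 4.2≥3.8, salary ask 174≤209).
D5: not dominated (best salary ask).
D6: dominated by D2 (interview score 8.4≥4.9, salary ask 118≤229).
D7: not dominated (best interview score).
D8: dominated by D2 (interview score 8.4≥5.3, salary ask 118≤120).

D2, D5, D7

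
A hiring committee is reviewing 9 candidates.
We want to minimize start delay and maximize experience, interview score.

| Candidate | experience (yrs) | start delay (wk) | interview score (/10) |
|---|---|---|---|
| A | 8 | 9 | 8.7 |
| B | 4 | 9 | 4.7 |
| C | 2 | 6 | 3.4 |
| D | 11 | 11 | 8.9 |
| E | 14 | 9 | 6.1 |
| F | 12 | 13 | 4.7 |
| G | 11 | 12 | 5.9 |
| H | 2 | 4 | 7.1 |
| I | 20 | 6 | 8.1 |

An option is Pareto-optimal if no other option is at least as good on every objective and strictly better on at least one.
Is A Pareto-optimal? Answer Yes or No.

Yes

B: worse on experience (4 vs 8).
C: worse on experience (2 vs 8).
D: worse on start delay (11 vs 9).
E: worse on interview score (6.1 vs 8.7).
F: worse on start delay (13 vs 9).
G: worse on start delay (12 vs 9).
H: worse on experience (2 vs 8).
I: worse on interview score (8.1 vs 8.7).
No option is at least as good as A on every objective and strictly better on one.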